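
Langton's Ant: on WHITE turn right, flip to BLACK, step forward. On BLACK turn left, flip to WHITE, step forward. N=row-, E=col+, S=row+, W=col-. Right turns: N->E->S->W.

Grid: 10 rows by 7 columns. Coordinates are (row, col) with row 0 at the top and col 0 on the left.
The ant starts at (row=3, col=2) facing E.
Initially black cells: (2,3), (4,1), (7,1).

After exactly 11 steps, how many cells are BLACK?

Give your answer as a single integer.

Step 1: on WHITE (3,2): turn R to S, flip to black, move to (4,2). |black|=4
Step 2: on WHITE (4,2): turn R to W, flip to black, move to (4,1). |black|=5
Step 3: on BLACK (4,1): turn L to S, flip to white, move to (5,1). |black|=4
Step 4: on WHITE (5,1): turn R to W, flip to black, move to (5,0). |black|=5
Step 5: on WHITE (5,0): turn R to N, flip to black, move to (4,0). |black|=6
Step 6: on WHITE (4,0): turn R to E, flip to black, move to (4,1). |black|=7
Step 7: on WHITE (4,1): turn R to S, flip to black, move to (5,1). |black|=8
Step 8: on BLACK (5,1): turn L to E, flip to white, move to (5,2). |black|=7
Step 9: on WHITE (5,2): turn R to S, flip to black, move to (6,2). |black|=8
Step 10: on WHITE (6,2): turn R to W, flip to black, move to (6,1). |black|=9
Step 11: on WHITE (6,1): turn R to N, flip to black, move to (5,1). |black|=10

Answer: 10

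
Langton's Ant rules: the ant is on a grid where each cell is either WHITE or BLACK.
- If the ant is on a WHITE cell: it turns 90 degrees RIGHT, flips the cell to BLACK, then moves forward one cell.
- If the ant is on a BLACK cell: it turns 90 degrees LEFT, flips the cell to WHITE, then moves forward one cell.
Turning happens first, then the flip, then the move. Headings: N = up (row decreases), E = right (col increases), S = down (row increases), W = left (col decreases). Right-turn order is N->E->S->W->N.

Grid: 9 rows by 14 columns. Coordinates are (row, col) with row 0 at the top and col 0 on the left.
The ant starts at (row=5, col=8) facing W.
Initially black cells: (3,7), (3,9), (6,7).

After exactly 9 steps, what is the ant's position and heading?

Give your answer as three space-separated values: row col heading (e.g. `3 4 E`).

Step 1: on WHITE (5,8): turn R to N, flip to black, move to (4,8). |black|=4
Step 2: on WHITE (4,8): turn R to E, flip to black, move to (4,9). |black|=5
Step 3: on WHITE (4,9): turn R to S, flip to black, move to (5,9). |black|=6
Step 4: on WHITE (5,9): turn R to W, flip to black, move to (5,8). |black|=7
Step 5: on BLACK (5,8): turn L to S, flip to white, move to (6,8). |black|=6
Step 6: on WHITE (6,8): turn R to W, flip to black, move to (6,7). |black|=7
Step 7: on BLACK (6,7): turn L to S, flip to white, move to (7,7). |black|=6
Step 8: on WHITE (7,7): turn R to W, flip to black, move to (7,6). |black|=7
Step 9: on WHITE (7,6): turn R to N, flip to black, move to (6,6). |black|=8

Answer: 6 6 N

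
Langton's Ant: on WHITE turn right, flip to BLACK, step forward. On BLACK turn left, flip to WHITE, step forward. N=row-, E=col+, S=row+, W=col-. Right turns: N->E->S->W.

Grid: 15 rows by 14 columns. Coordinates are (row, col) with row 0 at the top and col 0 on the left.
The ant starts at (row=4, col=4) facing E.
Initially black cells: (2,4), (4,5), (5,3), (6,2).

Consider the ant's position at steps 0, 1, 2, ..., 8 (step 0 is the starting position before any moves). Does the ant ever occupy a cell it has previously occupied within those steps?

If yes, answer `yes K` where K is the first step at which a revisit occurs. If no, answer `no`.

Answer: yes 8

Derivation:
Step 1: on WHITE (4,4): turn R to S, flip to black, move to (5,4). |black|=5 — new cell
Step 2: on WHITE (5,4): turn R to W, flip to black, move to (5,3). |black|=6 — new cell
Step 3: on BLACK (5,3): turn L to S, flip to white, move to (6,3). |black|=5 — new cell
Step 4: on WHITE (6,3): turn R to W, flip to black, move to (6,2). |black|=6 — new cell
Step 5: on BLACK (6,2): turn L to S, flip to white, move to (7,2). |black|=5 — new cell
Step 6: on WHITE (7,2): turn R to W, flip to black, move to (7,1). |black|=6 — new cell
Step 7: on WHITE (7,1): turn R to N, flip to black, move to (6,1). |black|=7 — new cell
Step 8: on WHITE (6,1): turn R to E, flip to black, move to (6,2). |black|=8 — REVISIT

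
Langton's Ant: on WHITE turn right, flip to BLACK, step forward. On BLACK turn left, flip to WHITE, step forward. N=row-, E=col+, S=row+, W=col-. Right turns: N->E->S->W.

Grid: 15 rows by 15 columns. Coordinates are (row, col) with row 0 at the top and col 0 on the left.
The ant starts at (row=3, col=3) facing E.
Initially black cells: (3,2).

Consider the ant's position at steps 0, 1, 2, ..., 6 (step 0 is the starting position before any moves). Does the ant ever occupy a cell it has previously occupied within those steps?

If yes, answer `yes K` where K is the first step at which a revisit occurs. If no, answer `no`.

Step 1: on WHITE (3,3): turn R to S, flip to black, move to (4,3). |black|=2 — new cell
Step 2: on WHITE (4,3): turn R to W, flip to black, move to (4,2). |black|=3 — new cell
Step 3: on WHITE (4,2): turn R to N, flip to black, move to (3,2). |black|=4 — new cell
Step 4: on BLACK (3,2): turn L to W, flip to white, move to (3,1). |black|=3 — new cell
Step 5: on WHITE (3,1): turn R to N, flip to black, move to (2,1). |black|=4 — new cell
Step 6: on WHITE (2,1): turn R to E, flip to black, move to (2,2). |black|=5 — new cell
No revisit within 6 steps.

Answer: no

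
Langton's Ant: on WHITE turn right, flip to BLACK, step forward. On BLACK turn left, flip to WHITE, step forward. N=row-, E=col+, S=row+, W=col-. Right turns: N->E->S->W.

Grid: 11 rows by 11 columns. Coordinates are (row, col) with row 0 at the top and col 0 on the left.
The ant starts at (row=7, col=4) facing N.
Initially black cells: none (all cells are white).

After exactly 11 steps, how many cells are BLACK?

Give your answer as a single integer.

Step 1: on WHITE (7,4): turn R to E, flip to black, move to (7,5). |black|=1
Step 2: on WHITE (7,5): turn R to S, flip to black, move to (8,5). |black|=2
Step 3: on WHITE (8,5): turn R to W, flip to black, move to (8,4). |black|=3
Step 4: on WHITE (8,4): turn R to N, flip to black, move to (7,4). |black|=4
Step 5: on BLACK (7,4): turn L to W, flip to white, move to (7,3). |black|=3
Step 6: on WHITE (7,3): turn R to N, flip to black, move to (6,3). |black|=4
Step 7: on WHITE (6,3): turn R to E, flip to black, move to (6,4). |black|=5
Step 8: on WHITE (6,4): turn R to S, flip to black, move to (7,4). |black|=6
Step 9: on WHITE (7,4): turn R to W, flip to black, move to (7,3). |black|=7
Step 10: on BLACK (7,3): turn L to S, flip to white, move to (8,3). |black|=6
Step 11: on WHITE (8,3): turn R to W, flip to black, move to (8,2). |black|=7

Answer: 7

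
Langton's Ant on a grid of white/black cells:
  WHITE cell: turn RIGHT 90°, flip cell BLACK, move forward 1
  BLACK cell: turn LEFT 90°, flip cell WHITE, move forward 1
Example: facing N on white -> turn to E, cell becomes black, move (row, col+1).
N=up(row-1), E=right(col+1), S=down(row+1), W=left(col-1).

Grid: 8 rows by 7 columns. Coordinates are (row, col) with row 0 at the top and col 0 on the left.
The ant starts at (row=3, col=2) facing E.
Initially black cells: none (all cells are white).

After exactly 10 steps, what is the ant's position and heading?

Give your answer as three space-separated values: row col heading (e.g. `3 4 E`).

Answer: 2 1 W

Derivation:
Step 1: on WHITE (3,2): turn R to S, flip to black, move to (4,2). |black|=1
Step 2: on WHITE (4,2): turn R to W, flip to black, move to (4,1). |black|=2
Step 3: on WHITE (4,1): turn R to N, flip to black, move to (3,1). |black|=3
Step 4: on WHITE (3,1): turn R to E, flip to black, move to (3,2). |black|=4
Step 5: on BLACK (3,2): turn L to N, flip to white, move to (2,2). |black|=3
Step 6: on WHITE (2,2): turn R to E, flip to black, move to (2,3). |black|=4
Step 7: on WHITE (2,3): turn R to S, flip to black, move to (3,3). |black|=5
Step 8: on WHITE (3,3): turn R to W, flip to black, move to (3,2). |black|=6
Step 9: on WHITE (3,2): turn R to N, flip to black, move to (2,2). |black|=7
Step 10: on BLACK (2,2): turn L to W, flip to white, move to (2,1). |black|=6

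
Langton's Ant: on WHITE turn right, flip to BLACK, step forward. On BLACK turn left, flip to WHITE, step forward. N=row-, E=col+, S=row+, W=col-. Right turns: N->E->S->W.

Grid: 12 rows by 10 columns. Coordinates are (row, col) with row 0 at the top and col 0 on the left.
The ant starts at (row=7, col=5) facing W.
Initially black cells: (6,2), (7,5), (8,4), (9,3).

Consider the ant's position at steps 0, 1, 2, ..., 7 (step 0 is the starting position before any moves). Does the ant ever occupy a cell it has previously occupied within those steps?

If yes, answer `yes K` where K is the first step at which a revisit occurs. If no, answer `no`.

Step 1: on BLACK (7,5): turn L to S, flip to white, move to (8,5). |black|=3 — new cell
Step 2: on WHITE (8,5): turn R to W, flip to black, move to (8,4). |black|=4 — new cell
Step 3: on BLACK (8,4): turn L to S, flip to white, move to (9,4). |black|=3 — new cell
Step 4: on WHITE (9,4): turn R to W, flip to black, move to (9,3). |black|=4 — new cell
Step 5: on BLACK (9,3): turn L to S, flip to white, move to (10,3). |black|=3 — new cell
Step 6: on WHITE (10,3): turn R to W, flip to black, move to (10,2). |black|=4 — new cell
Step 7: on WHITE (10,2): turn R to N, flip to black, move to (9,2). |black|=5 — new cell
No revisit within 7 steps.

Answer: no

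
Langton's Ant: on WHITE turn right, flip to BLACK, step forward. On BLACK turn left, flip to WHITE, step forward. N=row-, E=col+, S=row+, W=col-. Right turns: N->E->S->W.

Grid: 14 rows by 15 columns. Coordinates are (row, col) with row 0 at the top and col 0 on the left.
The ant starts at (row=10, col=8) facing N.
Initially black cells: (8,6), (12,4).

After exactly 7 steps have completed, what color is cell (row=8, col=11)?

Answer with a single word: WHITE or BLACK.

Step 1: on WHITE (10,8): turn R to E, flip to black, move to (10,9). |black|=3
Step 2: on WHITE (10,9): turn R to S, flip to black, move to (11,9). |black|=4
Step 3: on WHITE (11,9): turn R to W, flip to black, move to (11,8). |black|=5
Step 4: on WHITE (11,8): turn R to N, flip to black, move to (10,8). |black|=6
Step 5: on BLACK (10,8): turn L to W, flip to white, move to (10,7). |black|=5
Step 6: on WHITE (10,7): turn R to N, flip to black, move to (9,7). |black|=6
Step 7: on WHITE (9,7): turn R to E, flip to black, move to (9,8). |black|=7

Answer: WHITE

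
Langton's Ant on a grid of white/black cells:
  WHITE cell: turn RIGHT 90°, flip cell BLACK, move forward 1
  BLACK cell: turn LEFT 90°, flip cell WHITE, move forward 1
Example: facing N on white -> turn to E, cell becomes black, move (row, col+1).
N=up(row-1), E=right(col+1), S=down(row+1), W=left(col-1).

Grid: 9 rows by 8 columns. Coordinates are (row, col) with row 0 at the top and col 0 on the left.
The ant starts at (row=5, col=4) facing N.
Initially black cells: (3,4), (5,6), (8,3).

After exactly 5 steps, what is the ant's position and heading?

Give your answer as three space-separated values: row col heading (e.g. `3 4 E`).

Step 1: on WHITE (5,4): turn R to E, flip to black, move to (5,5). |black|=4
Step 2: on WHITE (5,5): turn R to S, flip to black, move to (6,5). |black|=5
Step 3: on WHITE (6,5): turn R to W, flip to black, move to (6,4). |black|=6
Step 4: on WHITE (6,4): turn R to N, flip to black, move to (5,4). |black|=7
Step 5: on BLACK (5,4): turn L to W, flip to white, move to (5,3). |black|=6

Answer: 5 3 W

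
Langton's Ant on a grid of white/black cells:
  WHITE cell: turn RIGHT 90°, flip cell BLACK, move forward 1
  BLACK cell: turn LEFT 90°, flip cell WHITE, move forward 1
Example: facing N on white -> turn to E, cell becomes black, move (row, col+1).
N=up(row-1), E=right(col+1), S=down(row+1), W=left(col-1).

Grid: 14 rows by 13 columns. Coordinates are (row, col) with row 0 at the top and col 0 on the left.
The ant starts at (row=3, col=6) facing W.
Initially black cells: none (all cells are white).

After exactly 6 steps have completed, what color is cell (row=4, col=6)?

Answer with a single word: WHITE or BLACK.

Answer: BLACK

Derivation:
Step 1: on WHITE (3,6): turn R to N, flip to black, move to (2,6). |black|=1
Step 2: on WHITE (2,6): turn R to E, flip to black, move to (2,7). |black|=2
Step 3: on WHITE (2,7): turn R to S, flip to black, move to (3,7). |black|=3
Step 4: on WHITE (3,7): turn R to W, flip to black, move to (3,6). |black|=4
Step 5: on BLACK (3,6): turn L to S, flip to white, move to (4,6). |black|=3
Step 6: on WHITE (4,6): turn R to W, flip to black, move to (4,5). |black|=4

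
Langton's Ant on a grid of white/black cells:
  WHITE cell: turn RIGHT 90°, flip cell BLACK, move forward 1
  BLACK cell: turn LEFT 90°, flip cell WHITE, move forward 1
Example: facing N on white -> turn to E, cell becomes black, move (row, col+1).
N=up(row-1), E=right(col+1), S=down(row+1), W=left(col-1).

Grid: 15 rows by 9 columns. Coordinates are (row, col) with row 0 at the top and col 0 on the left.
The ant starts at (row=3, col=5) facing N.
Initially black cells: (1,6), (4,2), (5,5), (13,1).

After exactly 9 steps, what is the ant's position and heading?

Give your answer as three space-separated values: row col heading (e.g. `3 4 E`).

Answer: 3 4 W

Derivation:
Step 1: on WHITE (3,5): turn R to E, flip to black, move to (3,6). |black|=5
Step 2: on WHITE (3,6): turn R to S, flip to black, move to (4,6). |black|=6
Step 3: on WHITE (4,6): turn R to W, flip to black, move to (4,5). |black|=7
Step 4: on WHITE (4,5): turn R to N, flip to black, move to (3,5). |black|=8
Step 5: on BLACK (3,5): turn L to W, flip to white, move to (3,4). |black|=7
Step 6: on WHITE (3,4): turn R to N, flip to black, move to (2,4). |black|=8
Step 7: on WHITE (2,4): turn R to E, flip to black, move to (2,5). |black|=9
Step 8: on WHITE (2,5): turn R to S, flip to black, move to (3,5). |black|=10
Step 9: on WHITE (3,5): turn R to W, flip to black, move to (3,4). |black|=11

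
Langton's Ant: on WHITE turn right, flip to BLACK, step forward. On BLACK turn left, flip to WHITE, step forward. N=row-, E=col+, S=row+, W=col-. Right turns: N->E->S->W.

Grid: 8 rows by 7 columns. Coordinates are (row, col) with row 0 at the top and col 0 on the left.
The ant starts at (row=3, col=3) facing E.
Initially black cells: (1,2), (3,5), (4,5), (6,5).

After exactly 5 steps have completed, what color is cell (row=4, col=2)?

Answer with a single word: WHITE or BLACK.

Step 1: on WHITE (3,3): turn R to S, flip to black, move to (4,3). |black|=5
Step 2: on WHITE (4,3): turn R to W, flip to black, move to (4,2). |black|=6
Step 3: on WHITE (4,2): turn R to N, flip to black, move to (3,2). |black|=7
Step 4: on WHITE (3,2): turn R to E, flip to black, move to (3,3). |black|=8
Step 5: on BLACK (3,3): turn L to N, flip to white, move to (2,3). |black|=7

Answer: BLACK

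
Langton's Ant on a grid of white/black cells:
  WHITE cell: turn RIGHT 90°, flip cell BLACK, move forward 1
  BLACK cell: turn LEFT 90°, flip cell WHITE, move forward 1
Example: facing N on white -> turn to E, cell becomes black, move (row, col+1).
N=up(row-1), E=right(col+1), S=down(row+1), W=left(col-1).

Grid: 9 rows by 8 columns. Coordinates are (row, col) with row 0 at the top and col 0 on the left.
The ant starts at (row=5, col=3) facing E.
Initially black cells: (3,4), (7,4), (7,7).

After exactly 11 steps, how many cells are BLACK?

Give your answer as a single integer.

Answer: 10

Derivation:
Step 1: on WHITE (5,3): turn R to S, flip to black, move to (6,3). |black|=4
Step 2: on WHITE (6,3): turn R to W, flip to black, move to (6,2). |black|=5
Step 3: on WHITE (6,2): turn R to N, flip to black, move to (5,2). |black|=6
Step 4: on WHITE (5,2): turn R to E, flip to black, move to (5,3). |black|=7
Step 5: on BLACK (5,3): turn L to N, flip to white, move to (4,3). |black|=6
Step 6: on WHITE (4,3): turn R to E, flip to black, move to (4,4). |black|=7
Step 7: on WHITE (4,4): turn R to S, flip to black, move to (5,4). |black|=8
Step 8: on WHITE (5,4): turn R to W, flip to black, move to (5,3). |black|=9
Step 9: on WHITE (5,3): turn R to N, flip to black, move to (4,3). |black|=10
Step 10: on BLACK (4,3): turn L to W, flip to white, move to (4,2). |black|=9
Step 11: on WHITE (4,2): turn R to N, flip to black, move to (3,2). |black|=10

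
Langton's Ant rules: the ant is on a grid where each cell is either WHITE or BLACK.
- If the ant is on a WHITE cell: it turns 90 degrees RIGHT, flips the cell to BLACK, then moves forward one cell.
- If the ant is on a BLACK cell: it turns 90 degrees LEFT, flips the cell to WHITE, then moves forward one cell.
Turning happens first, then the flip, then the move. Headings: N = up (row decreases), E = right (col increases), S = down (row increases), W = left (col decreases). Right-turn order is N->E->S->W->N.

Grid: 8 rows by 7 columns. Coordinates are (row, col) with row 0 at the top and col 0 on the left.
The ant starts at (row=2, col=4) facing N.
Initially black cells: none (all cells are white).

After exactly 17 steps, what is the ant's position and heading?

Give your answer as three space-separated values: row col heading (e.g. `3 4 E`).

Answer: 2 3 W

Derivation:
Step 1: on WHITE (2,4): turn R to E, flip to black, move to (2,5). |black|=1
Step 2: on WHITE (2,5): turn R to S, flip to black, move to (3,5). |black|=2
Step 3: on WHITE (3,5): turn R to W, flip to black, move to (3,4). |black|=3
Step 4: on WHITE (3,4): turn R to N, flip to black, move to (2,4). |black|=4
Step 5: on BLACK (2,4): turn L to W, flip to white, move to (2,3). |black|=3
Step 6: on WHITE (2,3): turn R to N, flip to black, move to (1,3). |black|=4
Step 7: on WHITE (1,3): turn R to E, flip to black, move to (1,4). |black|=5
Step 8: on WHITE (1,4): turn R to S, flip to black, move to (2,4). |black|=6
Step 9: on WHITE (2,4): turn R to W, flip to black, move to (2,3). |black|=7
Step 10: on BLACK (2,3): turn L to S, flip to white, move to (3,3). |black|=6
Step 11: on WHITE (3,3): turn R to W, flip to black, move to (3,2). |black|=7
Step 12: on WHITE (3,2): turn R to N, flip to black, move to (2,2). |black|=8
Step 13: on WHITE (2,2): turn R to E, flip to black, move to (2,3). |black|=9
Step 14: on WHITE (2,3): turn R to S, flip to black, move to (3,3). |black|=10
Step 15: on BLACK (3,3): turn L to E, flip to white, move to (3,4). |black|=9
Step 16: on BLACK (3,4): turn L to N, flip to white, move to (2,4). |black|=8
Step 17: on BLACK (2,4): turn L to W, flip to white, move to (2,3). |black|=7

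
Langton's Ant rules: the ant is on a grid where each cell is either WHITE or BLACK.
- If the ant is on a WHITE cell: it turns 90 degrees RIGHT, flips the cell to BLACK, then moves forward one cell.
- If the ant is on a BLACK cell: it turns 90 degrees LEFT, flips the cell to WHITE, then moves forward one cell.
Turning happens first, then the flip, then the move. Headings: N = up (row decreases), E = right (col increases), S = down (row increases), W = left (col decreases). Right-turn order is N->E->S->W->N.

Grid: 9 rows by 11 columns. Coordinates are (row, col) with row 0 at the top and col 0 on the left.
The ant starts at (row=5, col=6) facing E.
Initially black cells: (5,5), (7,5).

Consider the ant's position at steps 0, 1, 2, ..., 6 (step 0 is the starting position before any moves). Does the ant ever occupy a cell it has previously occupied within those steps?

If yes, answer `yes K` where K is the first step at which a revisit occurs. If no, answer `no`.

Answer: no

Derivation:
Step 1: on WHITE (5,6): turn R to S, flip to black, move to (6,6). |black|=3 — new cell
Step 2: on WHITE (6,6): turn R to W, flip to black, move to (6,5). |black|=4 — new cell
Step 3: on WHITE (6,5): turn R to N, flip to black, move to (5,5). |black|=5 — new cell
Step 4: on BLACK (5,5): turn L to W, flip to white, move to (5,4). |black|=4 — new cell
Step 5: on WHITE (5,4): turn R to N, flip to black, move to (4,4). |black|=5 — new cell
Step 6: on WHITE (4,4): turn R to E, flip to black, move to (4,5). |black|=6 — new cell
No revisit within 6 steps.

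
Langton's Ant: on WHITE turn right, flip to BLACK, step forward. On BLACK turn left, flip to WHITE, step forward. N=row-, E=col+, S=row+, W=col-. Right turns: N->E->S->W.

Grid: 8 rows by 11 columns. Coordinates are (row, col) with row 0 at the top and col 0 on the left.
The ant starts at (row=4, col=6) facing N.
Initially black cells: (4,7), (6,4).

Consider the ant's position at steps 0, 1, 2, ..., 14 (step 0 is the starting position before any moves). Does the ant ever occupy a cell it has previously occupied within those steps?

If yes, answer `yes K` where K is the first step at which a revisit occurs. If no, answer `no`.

Answer: yes 5

Derivation:
Step 1: on WHITE (4,6): turn R to E, flip to black, move to (4,7). |black|=3 — new cell
Step 2: on BLACK (4,7): turn L to N, flip to white, move to (3,7). |black|=2 — new cell
Step 3: on WHITE (3,7): turn R to E, flip to black, move to (3,8). |black|=3 — new cell
Step 4: on WHITE (3,8): turn R to S, flip to black, move to (4,8). |black|=4 — new cell
Step 5: on WHITE (4,8): turn R to W, flip to black, move to (4,7). |black|=5 — REVISIT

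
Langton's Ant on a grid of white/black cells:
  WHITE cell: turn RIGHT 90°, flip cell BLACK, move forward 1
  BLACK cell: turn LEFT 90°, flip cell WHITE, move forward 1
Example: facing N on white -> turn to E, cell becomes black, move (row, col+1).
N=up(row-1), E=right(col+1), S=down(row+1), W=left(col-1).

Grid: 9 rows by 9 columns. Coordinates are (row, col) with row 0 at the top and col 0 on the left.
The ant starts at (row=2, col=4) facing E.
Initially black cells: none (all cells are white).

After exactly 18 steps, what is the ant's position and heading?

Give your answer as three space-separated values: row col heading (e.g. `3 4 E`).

Step 1: on WHITE (2,4): turn R to S, flip to black, move to (3,4). |black|=1
Step 2: on WHITE (3,4): turn R to W, flip to black, move to (3,3). |black|=2
Step 3: on WHITE (3,3): turn R to N, flip to black, move to (2,3). |black|=3
Step 4: on WHITE (2,3): turn R to E, flip to black, move to (2,4). |black|=4
Step 5: on BLACK (2,4): turn L to N, flip to white, move to (1,4). |black|=3
Step 6: on WHITE (1,4): turn R to E, flip to black, move to (1,5). |black|=4
Step 7: on WHITE (1,5): turn R to S, flip to black, move to (2,5). |black|=5
Step 8: on WHITE (2,5): turn R to W, flip to black, move to (2,4). |black|=6
Step 9: on WHITE (2,4): turn R to N, flip to black, move to (1,4). |black|=7
Step 10: on BLACK (1,4): turn L to W, flip to white, move to (1,3). |black|=6
Step 11: on WHITE (1,3): turn R to N, flip to black, move to (0,3). |black|=7
Step 12: on WHITE (0,3): turn R to E, flip to black, move to (0,4). |black|=8
Step 13: on WHITE (0,4): turn R to S, flip to black, move to (1,4). |black|=9
Step 14: on WHITE (1,4): turn R to W, flip to black, move to (1,3). |black|=10
Step 15: on BLACK (1,3): turn L to S, flip to white, move to (2,3). |black|=9
Step 16: on BLACK (2,3): turn L to E, flip to white, move to (2,4). |black|=8
Step 17: on BLACK (2,4): turn L to N, flip to white, move to (1,4). |black|=7
Step 18: on BLACK (1,4): turn L to W, flip to white, move to (1,3). |black|=6

Answer: 1 3 W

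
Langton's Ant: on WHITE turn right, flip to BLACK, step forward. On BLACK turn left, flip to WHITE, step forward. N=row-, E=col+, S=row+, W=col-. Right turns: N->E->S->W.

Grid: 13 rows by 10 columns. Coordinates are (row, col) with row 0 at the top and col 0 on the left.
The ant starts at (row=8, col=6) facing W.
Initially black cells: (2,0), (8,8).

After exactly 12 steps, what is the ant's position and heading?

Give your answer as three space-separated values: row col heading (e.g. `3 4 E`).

Step 1: on WHITE (8,6): turn R to N, flip to black, move to (7,6). |black|=3
Step 2: on WHITE (7,6): turn R to E, flip to black, move to (7,7). |black|=4
Step 3: on WHITE (7,7): turn R to S, flip to black, move to (8,7). |black|=5
Step 4: on WHITE (8,7): turn R to W, flip to black, move to (8,6). |black|=6
Step 5: on BLACK (8,6): turn L to S, flip to white, move to (9,6). |black|=5
Step 6: on WHITE (9,6): turn R to W, flip to black, move to (9,5). |black|=6
Step 7: on WHITE (9,5): turn R to N, flip to black, move to (8,5). |black|=7
Step 8: on WHITE (8,5): turn R to E, flip to black, move to (8,6). |black|=8
Step 9: on WHITE (8,6): turn R to S, flip to black, move to (9,6). |black|=9
Step 10: on BLACK (9,6): turn L to E, flip to white, move to (9,7). |black|=8
Step 11: on WHITE (9,7): turn R to S, flip to black, move to (10,7). |black|=9
Step 12: on WHITE (10,7): turn R to W, flip to black, move to (10,6). |black|=10

Answer: 10 6 W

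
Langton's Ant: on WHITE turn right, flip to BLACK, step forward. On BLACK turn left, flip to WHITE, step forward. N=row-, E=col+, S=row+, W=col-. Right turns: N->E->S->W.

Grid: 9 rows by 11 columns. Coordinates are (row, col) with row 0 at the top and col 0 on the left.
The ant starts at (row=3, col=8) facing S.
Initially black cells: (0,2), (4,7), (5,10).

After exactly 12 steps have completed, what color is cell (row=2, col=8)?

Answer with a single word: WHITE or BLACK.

Step 1: on WHITE (3,8): turn R to W, flip to black, move to (3,7). |black|=4
Step 2: on WHITE (3,7): turn R to N, flip to black, move to (2,7). |black|=5
Step 3: on WHITE (2,7): turn R to E, flip to black, move to (2,8). |black|=6
Step 4: on WHITE (2,8): turn R to S, flip to black, move to (3,8). |black|=7
Step 5: on BLACK (3,8): turn L to E, flip to white, move to (3,9). |black|=6
Step 6: on WHITE (3,9): turn R to S, flip to black, move to (4,9). |black|=7
Step 7: on WHITE (4,9): turn R to W, flip to black, move to (4,8). |black|=8
Step 8: on WHITE (4,8): turn R to N, flip to black, move to (3,8). |black|=9
Step 9: on WHITE (3,8): turn R to E, flip to black, move to (3,9). |black|=10
Step 10: on BLACK (3,9): turn L to N, flip to white, move to (2,9). |black|=9
Step 11: on WHITE (2,9): turn R to E, flip to black, move to (2,10). |black|=10
Step 12: on WHITE (2,10): turn R to S, flip to black, move to (3,10). |black|=11

Answer: BLACK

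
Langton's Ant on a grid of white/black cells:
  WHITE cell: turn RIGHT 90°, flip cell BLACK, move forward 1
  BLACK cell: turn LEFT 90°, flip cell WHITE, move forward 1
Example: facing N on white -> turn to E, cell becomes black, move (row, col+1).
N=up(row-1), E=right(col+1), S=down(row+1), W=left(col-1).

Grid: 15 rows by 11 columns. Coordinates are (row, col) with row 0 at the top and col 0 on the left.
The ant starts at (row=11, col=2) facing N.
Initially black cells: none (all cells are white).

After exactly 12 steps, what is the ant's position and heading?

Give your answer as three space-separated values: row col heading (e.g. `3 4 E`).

Step 1: on WHITE (11,2): turn R to E, flip to black, move to (11,3). |black|=1
Step 2: on WHITE (11,3): turn R to S, flip to black, move to (12,3). |black|=2
Step 3: on WHITE (12,3): turn R to W, flip to black, move to (12,2). |black|=3
Step 4: on WHITE (12,2): turn R to N, flip to black, move to (11,2). |black|=4
Step 5: on BLACK (11,2): turn L to W, flip to white, move to (11,1). |black|=3
Step 6: on WHITE (11,1): turn R to N, flip to black, move to (10,1). |black|=4
Step 7: on WHITE (10,1): turn R to E, flip to black, move to (10,2). |black|=5
Step 8: on WHITE (10,2): turn R to S, flip to black, move to (11,2). |black|=6
Step 9: on WHITE (11,2): turn R to W, flip to black, move to (11,1). |black|=7
Step 10: on BLACK (11,1): turn L to S, flip to white, move to (12,1). |black|=6
Step 11: on WHITE (12,1): turn R to W, flip to black, move to (12,0). |black|=7
Step 12: on WHITE (12,0): turn R to N, flip to black, move to (11,0). |black|=8

Answer: 11 0 N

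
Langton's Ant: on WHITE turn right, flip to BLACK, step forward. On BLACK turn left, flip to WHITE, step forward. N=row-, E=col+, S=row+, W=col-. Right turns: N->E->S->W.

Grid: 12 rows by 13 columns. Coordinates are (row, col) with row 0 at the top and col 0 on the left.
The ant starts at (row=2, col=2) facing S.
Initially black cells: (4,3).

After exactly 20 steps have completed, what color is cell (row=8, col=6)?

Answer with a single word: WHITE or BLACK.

Step 1: on WHITE (2,2): turn R to W, flip to black, move to (2,1). |black|=2
Step 2: on WHITE (2,1): turn R to N, flip to black, move to (1,1). |black|=3
Step 3: on WHITE (1,1): turn R to E, flip to black, move to (1,2). |black|=4
Step 4: on WHITE (1,2): turn R to S, flip to black, move to (2,2). |black|=5
Step 5: on BLACK (2,2): turn L to E, flip to white, move to (2,3). |black|=4
Step 6: on WHITE (2,3): turn R to S, flip to black, move to (3,3). |black|=5
Step 7: on WHITE (3,3): turn R to W, flip to black, move to (3,2). |black|=6
Step 8: on WHITE (3,2): turn R to N, flip to black, move to (2,2). |black|=7
Step 9: on WHITE (2,2): turn R to E, flip to black, move to (2,3). |black|=8
Step 10: on BLACK (2,3): turn L to N, flip to white, move to (1,3). |black|=7
Step 11: on WHITE (1,3): turn R to E, flip to black, move to (1,4). |black|=8
Step 12: on WHITE (1,4): turn R to S, flip to black, move to (2,4). |black|=9
Step 13: on WHITE (2,4): turn R to W, flip to black, move to (2,3). |black|=10
Step 14: on WHITE (2,3): turn R to N, flip to black, move to (1,3). |black|=11
Step 15: on BLACK (1,3): turn L to W, flip to white, move to (1,2). |black|=10
Step 16: on BLACK (1,2): turn L to S, flip to white, move to (2,2). |black|=9
Step 17: on BLACK (2,2): turn L to E, flip to white, move to (2,3). |black|=8
Step 18: on BLACK (2,3): turn L to N, flip to white, move to (1,3). |black|=7
Step 19: on WHITE (1,3): turn R to E, flip to black, move to (1,4). |black|=8
Step 20: on BLACK (1,4): turn L to N, flip to white, move to (0,4). |black|=7

Answer: WHITE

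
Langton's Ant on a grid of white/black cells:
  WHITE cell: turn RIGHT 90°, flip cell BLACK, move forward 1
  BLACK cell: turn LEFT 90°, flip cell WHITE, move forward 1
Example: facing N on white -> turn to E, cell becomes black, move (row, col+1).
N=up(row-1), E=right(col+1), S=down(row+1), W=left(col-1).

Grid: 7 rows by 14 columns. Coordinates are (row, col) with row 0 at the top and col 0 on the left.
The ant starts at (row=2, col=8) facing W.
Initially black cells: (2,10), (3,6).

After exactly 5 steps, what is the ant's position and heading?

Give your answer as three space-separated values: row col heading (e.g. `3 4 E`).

Step 1: on WHITE (2,8): turn R to N, flip to black, move to (1,8). |black|=3
Step 2: on WHITE (1,8): turn R to E, flip to black, move to (1,9). |black|=4
Step 3: on WHITE (1,9): turn R to S, flip to black, move to (2,9). |black|=5
Step 4: on WHITE (2,9): turn R to W, flip to black, move to (2,8). |black|=6
Step 5: on BLACK (2,8): turn L to S, flip to white, move to (3,8). |black|=5

Answer: 3 8 S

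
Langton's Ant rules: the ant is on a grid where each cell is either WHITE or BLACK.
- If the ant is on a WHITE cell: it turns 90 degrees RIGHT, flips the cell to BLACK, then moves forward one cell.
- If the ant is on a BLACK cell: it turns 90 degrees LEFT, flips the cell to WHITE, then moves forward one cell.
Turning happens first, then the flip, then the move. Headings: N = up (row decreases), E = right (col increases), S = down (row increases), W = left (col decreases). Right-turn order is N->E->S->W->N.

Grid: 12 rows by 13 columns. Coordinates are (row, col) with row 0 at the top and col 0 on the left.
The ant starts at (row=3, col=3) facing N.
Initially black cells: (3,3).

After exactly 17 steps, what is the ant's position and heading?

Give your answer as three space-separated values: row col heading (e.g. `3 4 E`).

Step 1: on BLACK (3,3): turn L to W, flip to white, move to (3,2). |black|=0
Step 2: on WHITE (3,2): turn R to N, flip to black, move to (2,2). |black|=1
Step 3: on WHITE (2,2): turn R to E, flip to black, move to (2,3). |black|=2
Step 4: on WHITE (2,3): turn R to S, flip to black, move to (3,3). |black|=3
Step 5: on WHITE (3,3): turn R to W, flip to black, move to (3,2). |black|=4
Step 6: on BLACK (3,2): turn L to S, flip to white, move to (4,2). |black|=3
Step 7: on WHITE (4,2): turn R to W, flip to black, move to (4,1). |black|=4
Step 8: on WHITE (4,1): turn R to N, flip to black, move to (3,1). |black|=5
Step 9: on WHITE (3,1): turn R to E, flip to black, move to (3,2). |black|=6
Step 10: on WHITE (3,2): turn R to S, flip to black, move to (4,2). |black|=7
Step 11: on BLACK (4,2): turn L to E, flip to white, move to (4,3). |black|=6
Step 12: on WHITE (4,3): turn R to S, flip to black, move to (5,3). |black|=7
Step 13: on WHITE (5,3): turn R to W, flip to black, move to (5,2). |black|=8
Step 14: on WHITE (5,2): turn R to N, flip to black, move to (4,2). |black|=9
Step 15: on WHITE (4,2): turn R to E, flip to black, move to (4,3). |black|=10
Step 16: on BLACK (4,3): turn L to N, flip to white, move to (3,3). |black|=9
Step 17: on BLACK (3,3): turn L to W, flip to white, move to (3,2). |black|=8

Answer: 3 2 W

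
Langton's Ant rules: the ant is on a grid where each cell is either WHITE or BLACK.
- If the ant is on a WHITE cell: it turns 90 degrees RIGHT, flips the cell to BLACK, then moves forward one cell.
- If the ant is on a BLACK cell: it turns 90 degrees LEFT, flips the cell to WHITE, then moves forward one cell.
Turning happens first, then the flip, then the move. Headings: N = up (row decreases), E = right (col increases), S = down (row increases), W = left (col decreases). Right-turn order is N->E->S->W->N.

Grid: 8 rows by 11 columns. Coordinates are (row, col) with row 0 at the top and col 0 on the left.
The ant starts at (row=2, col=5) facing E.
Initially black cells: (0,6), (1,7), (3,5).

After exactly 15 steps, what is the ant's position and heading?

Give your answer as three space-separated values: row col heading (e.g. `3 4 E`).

Answer: 2 6 N

Derivation:
Step 1: on WHITE (2,5): turn R to S, flip to black, move to (3,5). |black|=4
Step 2: on BLACK (3,5): turn L to E, flip to white, move to (3,6). |black|=3
Step 3: on WHITE (3,6): turn R to S, flip to black, move to (4,6). |black|=4
Step 4: on WHITE (4,6): turn R to W, flip to black, move to (4,5). |black|=5
Step 5: on WHITE (4,5): turn R to N, flip to black, move to (3,5). |black|=6
Step 6: on WHITE (3,5): turn R to E, flip to black, move to (3,6). |black|=7
Step 7: on BLACK (3,6): turn L to N, flip to white, move to (2,6). |black|=6
Step 8: on WHITE (2,6): turn R to E, flip to black, move to (2,7). |black|=7
Step 9: on WHITE (2,7): turn R to S, flip to black, move to (3,7). |black|=8
Step 10: on WHITE (3,7): turn R to W, flip to black, move to (3,6). |black|=9
Step 11: on WHITE (3,6): turn R to N, flip to black, move to (2,6). |black|=10
Step 12: on BLACK (2,6): turn L to W, flip to white, move to (2,5). |black|=9
Step 13: on BLACK (2,5): turn L to S, flip to white, move to (3,5). |black|=8
Step 14: on BLACK (3,5): turn L to E, flip to white, move to (3,6). |black|=7
Step 15: on BLACK (3,6): turn L to N, flip to white, move to (2,6). |black|=6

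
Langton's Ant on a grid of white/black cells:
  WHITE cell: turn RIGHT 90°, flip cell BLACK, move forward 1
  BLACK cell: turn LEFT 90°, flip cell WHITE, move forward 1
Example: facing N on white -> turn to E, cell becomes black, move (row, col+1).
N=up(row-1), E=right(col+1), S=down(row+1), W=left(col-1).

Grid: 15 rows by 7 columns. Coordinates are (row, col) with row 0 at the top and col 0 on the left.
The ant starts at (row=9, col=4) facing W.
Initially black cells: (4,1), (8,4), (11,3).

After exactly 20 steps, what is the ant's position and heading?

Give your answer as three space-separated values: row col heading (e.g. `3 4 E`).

Answer: 9 2 E

Derivation:
Step 1: on WHITE (9,4): turn R to N, flip to black, move to (8,4). |black|=4
Step 2: on BLACK (8,4): turn L to W, flip to white, move to (8,3). |black|=3
Step 3: on WHITE (8,3): turn R to N, flip to black, move to (7,3). |black|=4
Step 4: on WHITE (7,3): turn R to E, flip to black, move to (7,4). |black|=5
Step 5: on WHITE (7,4): turn R to S, flip to black, move to (8,4). |black|=6
Step 6: on WHITE (8,4): turn R to W, flip to black, move to (8,3). |black|=7
Step 7: on BLACK (8,3): turn L to S, flip to white, move to (9,3). |black|=6
Step 8: on WHITE (9,3): turn R to W, flip to black, move to (9,2). |black|=7
Step 9: on WHITE (9,2): turn R to N, flip to black, move to (8,2). |black|=8
Step 10: on WHITE (8,2): turn R to E, flip to black, move to (8,3). |black|=9
Step 11: on WHITE (8,3): turn R to S, flip to black, move to (9,3). |black|=10
Step 12: on BLACK (9,3): turn L to E, flip to white, move to (9,4). |black|=9
Step 13: on BLACK (9,4): turn L to N, flip to white, move to (8,4). |black|=8
Step 14: on BLACK (8,4): turn L to W, flip to white, move to (8,3). |black|=7
Step 15: on BLACK (8,3): turn L to S, flip to white, move to (9,3). |black|=6
Step 16: on WHITE (9,3): turn R to W, flip to black, move to (9,2). |black|=7
Step 17: on BLACK (9,2): turn L to S, flip to white, move to (10,2). |black|=6
Step 18: on WHITE (10,2): turn R to W, flip to black, move to (10,1). |black|=7
Step 19: on WHITE (10,1): turn R to N, flip to black, move to (9,1). |black|=8
Step 20: on WHITE (9,1): turn R to E, flip to black, move to (9,2). |black|=9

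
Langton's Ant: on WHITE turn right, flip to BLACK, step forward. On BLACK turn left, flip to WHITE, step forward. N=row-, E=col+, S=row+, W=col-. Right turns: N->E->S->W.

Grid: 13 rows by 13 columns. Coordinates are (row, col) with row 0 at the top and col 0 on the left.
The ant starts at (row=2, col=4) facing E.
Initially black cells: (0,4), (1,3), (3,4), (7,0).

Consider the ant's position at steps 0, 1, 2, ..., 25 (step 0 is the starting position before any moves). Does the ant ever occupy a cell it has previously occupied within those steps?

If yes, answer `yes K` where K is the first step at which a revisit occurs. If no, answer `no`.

Step 1: on WHITE (2,4): turn R to S, flip to black, move to (3,4). |black|=5 — new cell
Step 2: on BLACK (3,4): turn L to E, flip to white, move to (3,5). |black|=4 — new cell
Step 3: on WHITE (3,5): turn R to S, flip to black, move to (4,5). |black|=5 — new cell
Step 4: on WHITE (4,5): turn R to W, flip to black, move to (4,4). |black|=6 — new cell
Step 5: on WHITE (4,4): turn R to N, flip to black, move to (3,4). |black|=7 — REVISIT

Answer: yes 5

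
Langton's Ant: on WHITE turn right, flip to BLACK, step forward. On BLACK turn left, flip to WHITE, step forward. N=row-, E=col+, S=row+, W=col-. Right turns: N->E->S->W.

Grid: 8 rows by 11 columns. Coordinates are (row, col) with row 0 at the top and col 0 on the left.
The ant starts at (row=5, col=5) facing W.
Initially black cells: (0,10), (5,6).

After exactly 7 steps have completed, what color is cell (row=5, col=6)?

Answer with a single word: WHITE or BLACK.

Step 1: on WHITE (5,5): turn R to N, flip to black, move to (4,5). |black|=3
Step 2: on WHITE (4,5): turn R to E, flip to black, move to (4,6). |black|=4
Step 3: on WHITE (4,6): turn R to S, flip to black, move to (5,6). |black|=5
Step 4: on BLACK (5,6): turn L to E, flip to white, move to (5,7). |black|=4
Step 5: on WHITE (5,7): turn R to S, flip to black, move to (6,7). |black|=5
Step 6: on WHITE (6,7): turn R to W, flip to black, move to (6,6). |black|=6
Step 7: on WHITE (6,6): turn R to N, flip to black, move to (5,6). |black|=7

Answer: WHITE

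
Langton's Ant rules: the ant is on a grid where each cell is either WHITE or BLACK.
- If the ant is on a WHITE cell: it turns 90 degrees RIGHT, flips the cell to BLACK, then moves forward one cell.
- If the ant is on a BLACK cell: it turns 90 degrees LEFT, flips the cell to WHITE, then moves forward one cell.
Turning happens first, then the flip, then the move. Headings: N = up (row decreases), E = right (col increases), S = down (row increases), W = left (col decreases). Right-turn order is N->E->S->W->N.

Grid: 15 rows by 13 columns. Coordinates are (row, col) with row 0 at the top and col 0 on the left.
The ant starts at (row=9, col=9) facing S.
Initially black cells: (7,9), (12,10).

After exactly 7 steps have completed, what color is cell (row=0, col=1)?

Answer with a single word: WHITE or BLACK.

Step 1: on WHITE (9,9): turn R to W, flip to black, move to (9,8). |black|=3
Step 2: on WHITE (9,8): turn R to N, flip to black, move to (8,8). |black|=4
Step 3: on WHITE (8,8): turn R to E, flip to black, move to (8,9). |black|=5
Step 4: on WHITE (8,9): turn R to S, flip to black, move to (9,9). |black|=6
Step 5: on BLACK (9,9): turn L to E, flip to white, move to (9,10). |black|=5
Step 6: on WHITE (9,10): turn R to S, flip to black, move to (10,10). |black|=6
Step 7: on WHITE (10,10): turn R to W, flip to black, move to (10,9). |black|=7

Answer: WHITE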